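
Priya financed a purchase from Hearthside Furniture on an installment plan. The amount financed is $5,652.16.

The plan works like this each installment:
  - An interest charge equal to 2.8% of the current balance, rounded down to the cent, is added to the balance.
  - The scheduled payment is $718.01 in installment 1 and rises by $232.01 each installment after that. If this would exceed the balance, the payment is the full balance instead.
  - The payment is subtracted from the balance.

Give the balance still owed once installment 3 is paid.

Installment 1: $5,652.16 +$158.26 interest = $5,810.42; pay $718.01 → $5,092.41
Installment 2: $5,092.41 +$142.58 interest = $5,234.99; pay $950.02 → $4,284.97
Installment 3: $4,284.97 +$119.97 interest = $4,404.94; pay $1,182.03 → $3,222.91

$3,222.91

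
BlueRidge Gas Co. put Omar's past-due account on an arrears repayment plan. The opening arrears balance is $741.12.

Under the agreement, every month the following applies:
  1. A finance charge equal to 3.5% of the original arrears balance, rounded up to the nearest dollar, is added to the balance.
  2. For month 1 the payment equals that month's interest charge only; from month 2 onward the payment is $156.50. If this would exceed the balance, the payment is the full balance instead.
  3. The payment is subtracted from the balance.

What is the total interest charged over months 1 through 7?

Month 1: opening $741.12; interest $26.00 → $767.12; payment $26.00; balance $741.12
Month 2: opening $741.12; interest $26.00 → $767.12; payment $156.50; balance $610.62
Month 3: opening $610.62; interest $26.00 → $636.62; payment $156.50; balance $480.12
Month 4: opening $480.12; interest $26.00 → $506.12; payment $156.50; balance $349.62
Month 5: opening $349.62; interest $26.00 → $375.62; payment $156.50; balance $219.12
Month 6: opening $219.12; interest $26.00 → $245.12; payment $156.50; balance $88.62
Month 7: opening $88.62; interest $26.00 → $114.62; payment $114.62; balance $0.00
Total interest: $26.00 + $26.00 + $26.00 + $26.00 + $26.00 + $26.00 + $26.00 = $182.00

$182.00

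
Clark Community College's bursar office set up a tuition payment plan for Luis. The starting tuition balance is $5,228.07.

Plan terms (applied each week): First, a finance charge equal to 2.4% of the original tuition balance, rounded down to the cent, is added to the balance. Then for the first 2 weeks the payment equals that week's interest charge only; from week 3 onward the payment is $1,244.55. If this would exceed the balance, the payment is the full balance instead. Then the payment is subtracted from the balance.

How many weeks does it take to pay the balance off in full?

7

# | Opening | Interest | Payment | End bal
1 | $5,228.07 | $125.47 | $125.47 | $5,228.07
2 | $5,228.07 | $125.47 | $125.47 | $5,228.07
3 | $5,228.07 | $125.47 | $1,244.55 | $4,108.99
4 | $4,108.99 | $125.47 | $1,244.55 | $2,989.91
5 | $2,989.91 | $125.47 | $1,244.55 | $1,870.83
6 | $1,870.83 | $125.47 | $1,244.55 | $751.75
7 | $751.75 | $125.47 | $877.22 | $0.00
Balance reaches $0.00 in week 7.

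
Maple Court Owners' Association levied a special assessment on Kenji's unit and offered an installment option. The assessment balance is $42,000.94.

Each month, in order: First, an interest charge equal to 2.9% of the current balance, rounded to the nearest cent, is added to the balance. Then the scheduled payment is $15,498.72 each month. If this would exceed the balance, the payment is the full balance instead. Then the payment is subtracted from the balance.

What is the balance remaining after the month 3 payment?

$0.00

Month 1: opening $42,000.94; interest $1,218.03 → $43,218.97; payment $15,498.72; balance $27,720.25
Month 2: opening $27,720.25; interest $803.89 → $28,524.14; payment $15,498.72; balance $13,025.42
Month 3: opening $13,025.42; interest $377.74 → $13,403.16; payment $13,403.16; balance $0.00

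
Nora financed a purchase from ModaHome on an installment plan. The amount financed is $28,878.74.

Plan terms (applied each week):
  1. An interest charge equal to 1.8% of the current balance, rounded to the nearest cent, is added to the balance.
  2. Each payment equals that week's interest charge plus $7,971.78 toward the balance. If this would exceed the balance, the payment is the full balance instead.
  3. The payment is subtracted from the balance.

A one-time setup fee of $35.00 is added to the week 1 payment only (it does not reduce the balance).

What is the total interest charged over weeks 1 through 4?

$1,218.32

Week 1: $28,878.74 +$519.82 interest = $29,398.56; pay $8,491.60 (+ $35.00 fee) → $20,906.96
Week 2: $20,906.96 +$376.33 interest = $21,283.29; pay $8,348.11 → $12,935.18
Week 3: $12,935.18 +$232.83 interest = $13,168.01; pay $8,204.61 → $4,963.40
Week 4: $4,963.40 +$89.34 interest = $5,052.74; pay $5,052.74 → $0.00
Total interest: $519.82 + $376.33 + $232.83 + $89.34 = $1,218.32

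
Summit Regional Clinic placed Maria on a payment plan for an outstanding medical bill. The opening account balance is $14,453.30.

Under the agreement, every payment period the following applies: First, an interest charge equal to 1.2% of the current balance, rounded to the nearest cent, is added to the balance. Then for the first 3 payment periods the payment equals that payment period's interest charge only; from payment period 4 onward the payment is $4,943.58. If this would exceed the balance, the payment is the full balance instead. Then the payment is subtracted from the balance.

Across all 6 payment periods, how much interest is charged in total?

# | Opening | Interest | Payment | End bal
1 | $14,453.30 | $173.44 | $173.44 | $14,453.30
2 | $14,453.30 | $173.44 | $173.44 | $14,453.30
3 | $14,453.30 | $173.44 | $173.44 | $14,453.30
4 | $14,453.30 | $173.44 | $4,943.58 | $9,683.16
5 | $9,683.16 | $116.20 | $4,943.58 | $4,855.78
6 | $4,855.78 | $58.27 | $4,914.05 | $0.00
Total interest: $173.44 + $173.44 + $173.44 + $173.44 + $116.20 + $58.27 = $868.23

$868.23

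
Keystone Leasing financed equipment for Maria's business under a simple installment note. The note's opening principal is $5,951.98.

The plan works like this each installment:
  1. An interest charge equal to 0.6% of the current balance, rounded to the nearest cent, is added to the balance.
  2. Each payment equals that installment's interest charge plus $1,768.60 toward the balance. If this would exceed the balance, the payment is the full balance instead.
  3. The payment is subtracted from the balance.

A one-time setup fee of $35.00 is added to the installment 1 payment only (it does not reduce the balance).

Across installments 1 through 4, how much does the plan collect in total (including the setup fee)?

Installment 1: opening $5,951.98; interest $35.71 → $5,987.69; payment $1,804.31 (+ $35.00 fee); balance $4,183.38
Installment 2: opening $4,183.38; interest $25.10 → $4,208.48; payment $1,793.70; balance $2,414.78
Installment 3: opening $2,414.78; interest $14.49 → $2,429.27; payment $1,783.09; balance $646.18
Installment 4: opening $646.18; interest $3.88 → $650.06; payment $650.06; balance $0.00
Total paid: $6,066.16

$6,066.16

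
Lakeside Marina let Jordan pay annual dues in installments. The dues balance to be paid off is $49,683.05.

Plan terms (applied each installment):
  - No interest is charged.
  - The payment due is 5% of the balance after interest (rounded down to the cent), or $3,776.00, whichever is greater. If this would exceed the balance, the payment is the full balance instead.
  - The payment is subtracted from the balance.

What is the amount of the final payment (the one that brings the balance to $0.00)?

$595.05

# | Opening | Payment | End bal
1 | $49,683.05 | $3,776.00 | $45,907.05
2 | $45,907.05 | $3,776.00 | $42,131.05
3 | $42,131.05 | $3,776.00 | $38,355.05
4 | $38,355.05 | $3,776.00 | $34,579.05
5 | $34,579.05 | $3,776.00 | $30,803.05
6 | $30,803.05 | $3,776.00 | $27,027.05
7 | $27,027.05 | $3,776.00 | $23,251.05
8 | $23,251.05 | $3,776.00 | $19,475.05
9 | $19,475.05 | $3,776.00 | $15,699.05
10 | $15,699.05 | $3,776.00 | $11,923.05
11 | $11,923.05 | $3,776.00 | $8,147.05
12 | $8,147.05 | $3,776.00 | $4,371.05
13 | $4,371.05 | $3,776.00 | $595.05
14 | $595.05 | $595.05 | $0.00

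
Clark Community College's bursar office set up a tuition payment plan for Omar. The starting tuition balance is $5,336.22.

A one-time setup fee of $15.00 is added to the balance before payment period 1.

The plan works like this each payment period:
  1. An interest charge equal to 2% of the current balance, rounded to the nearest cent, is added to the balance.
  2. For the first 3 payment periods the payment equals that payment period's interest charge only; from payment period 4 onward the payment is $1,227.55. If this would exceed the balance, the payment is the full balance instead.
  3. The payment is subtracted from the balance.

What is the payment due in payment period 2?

Payment period 1: opening $5,351.22; interest $107.02 → $5,458.24; payment $107.02; balance $5,351.22
Payment period 2: opening $5,351.22; interest $107.02 → $5,458.24; payment $107.02; balance $5,351.22

$107.02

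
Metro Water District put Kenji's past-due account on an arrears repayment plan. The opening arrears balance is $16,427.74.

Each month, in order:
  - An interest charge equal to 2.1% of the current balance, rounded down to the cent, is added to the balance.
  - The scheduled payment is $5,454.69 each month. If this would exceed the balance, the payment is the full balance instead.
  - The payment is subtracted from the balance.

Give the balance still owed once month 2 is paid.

$6,101.01

Month 1: opening $16,427.74; interest $344.98 → $16,772.72; payment $5,454.69; balance $11,318.03
Month 2: opening $11,318.03; interest $237.67 → $11,555.70; payment $5,454.69; balance $6,101.01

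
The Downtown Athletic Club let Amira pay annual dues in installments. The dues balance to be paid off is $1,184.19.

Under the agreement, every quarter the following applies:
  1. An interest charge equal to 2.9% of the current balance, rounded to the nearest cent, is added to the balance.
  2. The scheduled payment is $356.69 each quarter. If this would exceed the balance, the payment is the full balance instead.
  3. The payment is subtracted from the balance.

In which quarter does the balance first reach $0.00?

Quarter 1: opening $1,184.19; interest $34.34 → $1,218.53; payment $356.69; balance $861.84
Quarter 2: opening $861.84; interest $24.99 → $886.83; payment $356.69; balance $530.14
Quarter 3: opening $530.14; interest $15.37 → $545.51; payment $356.69; balance $188.82
Quarter 4: opening $188.82; interest $5.48 → $194.30; payment $194.30; balance $0.00
Balance reaches $0.00 in quarter 4.

4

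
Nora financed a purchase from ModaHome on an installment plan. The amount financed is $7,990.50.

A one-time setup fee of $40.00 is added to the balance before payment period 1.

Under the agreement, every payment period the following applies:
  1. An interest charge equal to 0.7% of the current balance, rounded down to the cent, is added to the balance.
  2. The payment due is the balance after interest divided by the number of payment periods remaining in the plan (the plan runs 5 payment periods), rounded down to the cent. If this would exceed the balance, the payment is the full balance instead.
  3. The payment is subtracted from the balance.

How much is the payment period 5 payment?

Payment period 1: opening $8,030.50; interest $56.21 → $8,086.71; payment $1,617.34; balance $6,469.37
Payment period 2: opening $6,469.37; interest $45.28 → $6,514.65; payment $1,628.66; balance $4,885.99
Payment period 3: opening $4,885.99; interest $34.20 → $4,920.19; payment $1,640.06; balance $3,280.13
Payment period 4: opening $3,280.13; interest $22.96 → $3,303.09; payment $1,651.54; balance $1,651.55
Payment period 5: opening $1,651.55; interest $11.56 → $1,663.11; payment $1,663.11; balance $0.00

$1,663.11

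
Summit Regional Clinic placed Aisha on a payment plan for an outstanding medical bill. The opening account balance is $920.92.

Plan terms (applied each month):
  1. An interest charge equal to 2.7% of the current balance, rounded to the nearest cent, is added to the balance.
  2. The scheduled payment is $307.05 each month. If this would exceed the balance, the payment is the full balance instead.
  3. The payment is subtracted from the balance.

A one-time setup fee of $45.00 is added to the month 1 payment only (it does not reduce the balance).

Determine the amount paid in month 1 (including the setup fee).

$352.05

Month 1: opening $920.92; interest $24.86 → $945.78; payment $307.05 (+ $45.00 fee); balance $638.73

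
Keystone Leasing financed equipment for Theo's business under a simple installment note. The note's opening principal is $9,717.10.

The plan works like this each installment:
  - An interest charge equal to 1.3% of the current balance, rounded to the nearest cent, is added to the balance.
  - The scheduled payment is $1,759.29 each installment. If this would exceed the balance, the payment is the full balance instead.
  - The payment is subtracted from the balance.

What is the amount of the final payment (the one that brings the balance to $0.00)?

Installment 1: opening $9,717.10; interest $126.32 → $9,843.42; payment $1,759.29; balance $8,084.13
Installment 2: opening $8,084.13; interest $105.09 → $8,189.22; payment $1,759.29; balance $6,429.93
Installment 3: opening $6,429.93; interest $83.59 → $6,513.52; payment $1,759.29; balance $4,754.23
Installment 4: opening $4,754.23; interest $61.80 → $4,816.03; payment $1,759.29; balance $3,056.74
Installment 5: opening $3,056.74; interest $39.74 → $3,096.48; payment $1,759.29; balance $1,337.19
Installment 6: opening $1,337.19; interest $17.38 → $1,354.57; payment $1,354.57; balance $0.00

$1,354.57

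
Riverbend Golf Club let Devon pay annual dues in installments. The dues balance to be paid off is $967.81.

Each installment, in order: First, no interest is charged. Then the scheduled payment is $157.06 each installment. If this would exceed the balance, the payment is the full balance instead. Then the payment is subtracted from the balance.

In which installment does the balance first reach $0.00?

7

Installment 1: opening $967.81; payment $157.06; balance $810.75
Installment 2: opening $810.75; payment $157.06; balance $653.69
Installment 3: opening $653.69; payment $157.06; balance $496.63
Installment 4: opening $496.63; payment $157.06; balance $339.57
Installment 5: opening $339.57; payment $157.06; balance $182.51
Installment 6: opening $182.51; payment $157.06; balance $25.45
Installment 7: opening $25.45; payment $25.45; balance $0.00
Balance reaches $0.00 in installment 7.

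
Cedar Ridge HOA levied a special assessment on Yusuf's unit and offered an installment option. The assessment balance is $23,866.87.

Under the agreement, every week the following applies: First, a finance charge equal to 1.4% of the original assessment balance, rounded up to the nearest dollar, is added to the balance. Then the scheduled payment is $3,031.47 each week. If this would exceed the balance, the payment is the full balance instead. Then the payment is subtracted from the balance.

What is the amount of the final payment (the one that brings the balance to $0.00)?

Week 1: $23,866.87 +$335.00 interest = $24,201.87; pay $3,031.47 → $21,170.40
Week 2: $21,170.40 +$335.00 interest = $21,505.40; pay $3,031.47 → $18,473.93
Week 3: $18,473.93 +$335.00 interest = $18,808.93; pay $3,031.47 → $15,777.46
Week 4: $15,777.46 +$335.00 interest = $16,112.46; pay $3,031.47 → $13,080.99
Week 5: $13,080.99 +$335.00 interest = $13,415.99; pay $3,031.47 → $10,384.52
Week 6: $10,384.52 +$335.00 interest = $10,719.52; pay $3,031.47 → $7,688.05
Week 7: $7,688.05 +$335.00 interest = $8,023.05; pay $3,031.47 → $4,991.58
Week 8: $4,991.58 +$335.00 interest = $5,326.58; pay $3,031.47 → $2,295.11
Week 9: $2,295.11 +$335.00 interest = $2,630.11; pay $2,630.11 → $0.00

$2,630.11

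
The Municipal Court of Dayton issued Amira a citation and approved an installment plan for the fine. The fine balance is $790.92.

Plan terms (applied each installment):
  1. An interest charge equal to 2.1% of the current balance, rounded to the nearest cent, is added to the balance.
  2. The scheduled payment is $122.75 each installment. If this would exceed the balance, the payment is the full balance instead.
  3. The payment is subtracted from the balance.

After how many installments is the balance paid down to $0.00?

7

Installment 1: opening $790.92; interest $16.61 → $807.53; payment $122.75; balance $684.78
Installment 2: opening $684.78; interest $14.38 → $699.16; payment $122.75; balance $576.41
Installment 3: opening $576.41; interest $12.10 → $588.51; payment $122.75; balance $465.76
Installment 4: opening $465.76; interest $9.78 → $475.54; payment $122.75; balance $352.79
Installment 5: opening $352.79; interest $7.41 → $360.20; payment $122.75; balance $237.45
Installment 6: opening $237.45; interest $4.99 → $242.44; payment $122.75; balance $119.69
Installment 7: opening $119.69; interest $2.51 → $122.20; payment $122.20; balance $0.00
Balance reaches $0.00 in installment 7.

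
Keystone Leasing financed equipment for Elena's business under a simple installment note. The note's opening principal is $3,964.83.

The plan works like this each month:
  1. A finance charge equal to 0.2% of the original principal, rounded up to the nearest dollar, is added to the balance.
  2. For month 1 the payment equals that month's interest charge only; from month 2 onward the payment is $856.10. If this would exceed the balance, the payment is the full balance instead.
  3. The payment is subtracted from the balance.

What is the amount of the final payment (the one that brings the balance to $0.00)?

Month 1: $3,964.83 +$8.00 interest = $3,972.83; pay $8.00 → $3,964.83
Month 2: $3,964.83 +$8.00 interest = $3,972.83; pay $856.10 → $3,116.73
Month 3: $3,116.73 +$8.00 interest = $3,124.73; pay $856.10 → $2,268.63
Month 4: $2,268.63 +$8.00 interest = $2,276.63; pay $856.10 → $1,420.53
Month 5: $1,420.53 +$8.00 interest = $1,428.53; pay $856.10 → $572.43
Month 6: $572.43 +$8.00 interest = $580.43; pay $580.43 → $0.00

$580.43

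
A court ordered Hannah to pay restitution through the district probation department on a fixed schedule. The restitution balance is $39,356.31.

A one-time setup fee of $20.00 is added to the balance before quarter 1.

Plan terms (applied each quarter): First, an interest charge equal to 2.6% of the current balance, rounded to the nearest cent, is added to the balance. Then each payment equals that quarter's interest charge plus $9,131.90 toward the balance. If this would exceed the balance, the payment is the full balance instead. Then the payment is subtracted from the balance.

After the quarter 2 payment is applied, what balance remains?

Quarter 1: $39,376.31 +$1,023.78 interest = $40,400.09; pay $10,155.68 → $30,244.41
Quarter 2: $30,244.41 +$786.35 interest = $31,030.76; pay $9,918.25 → $21,112.51

$21,112.51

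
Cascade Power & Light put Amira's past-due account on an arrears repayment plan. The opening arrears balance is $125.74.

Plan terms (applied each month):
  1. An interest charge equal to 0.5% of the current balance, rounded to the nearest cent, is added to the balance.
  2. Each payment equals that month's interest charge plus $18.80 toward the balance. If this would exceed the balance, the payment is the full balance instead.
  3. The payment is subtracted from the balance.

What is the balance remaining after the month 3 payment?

Month 1: $125.74 +$0.63 interest = $126.37; pay $19.43 → $106.94
Month 2: $106.94 +$0.53 interest = $107.47; pay $19.33 → $88.14
Month 3: $88.14 +$0.44 interest = $88.58; pay $19.24 → $69.34

$69.34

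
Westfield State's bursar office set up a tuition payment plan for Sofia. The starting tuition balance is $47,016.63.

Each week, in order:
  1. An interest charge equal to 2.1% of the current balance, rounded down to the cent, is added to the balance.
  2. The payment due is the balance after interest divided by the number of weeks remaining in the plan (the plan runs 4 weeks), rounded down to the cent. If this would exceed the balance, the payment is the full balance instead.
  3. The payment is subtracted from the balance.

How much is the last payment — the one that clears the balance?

Week 1: $47,016.63 +$987.34 interest = $48,003.97; pay $12,000.99 → $36,002.98
Week 2: $36,002.98 +$756.06 interest = $36,759.04; pay $12,253.01 → $24,506.03
Week 3: $24,506.03 +$514.62 interest = $25,020.65; pay $12,510.32 → $12,510.33
Week 4: $12,510.33 +$262.71 interest = $12,773.04; pay $12,773.04 → $0.00

$12,773.04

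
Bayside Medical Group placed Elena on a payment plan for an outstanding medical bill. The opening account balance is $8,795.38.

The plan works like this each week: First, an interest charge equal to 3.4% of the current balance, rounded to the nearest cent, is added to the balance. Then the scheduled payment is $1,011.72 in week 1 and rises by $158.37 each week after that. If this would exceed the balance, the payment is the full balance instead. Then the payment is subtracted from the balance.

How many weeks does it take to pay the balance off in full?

Week 1: opening $8,795.38; interest $299.04 → $9,094.42; payment $1,011.72; balance $8,082.70
Week 2: opening $8,082.70; interest $274.81 → $8,357.51; payment $1,170.09; balance $7,187.42
Week 3: opening $7,187.42; interest $244.37 → $7,431.79; payment $1,328.46; balance $6,103.33
Week 4: opening $6,103.33; interest $207.51 → $6,310.84; payment $1,486.83; balance $4,824.01
Week 5: opening $4,824.01; interest $164.02 → $4,988.03; payment $1,645.20; balance $3,342.83
Week 6: opening $3,342.83; interest $113.66 → $3,456.49; payment $1,803.57; balance $1,652.92
Week 7: opening $1,652.92; interest $56.20 → $1,709.12; payment $1,709.12; balance $0.00
Balance reaches $0.00 in week 7.

7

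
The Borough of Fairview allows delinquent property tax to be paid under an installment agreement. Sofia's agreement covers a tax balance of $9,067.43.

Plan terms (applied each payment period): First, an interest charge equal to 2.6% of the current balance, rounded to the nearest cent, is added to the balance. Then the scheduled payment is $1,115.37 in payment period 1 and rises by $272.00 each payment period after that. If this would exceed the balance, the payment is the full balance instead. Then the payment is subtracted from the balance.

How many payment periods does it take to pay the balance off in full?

Payment period 1: $9,067.43 +$235.75 interest = $9,303.18; pay $1,115.37 → $8,187.81
Payment period 2: $8,187.81 +$212.88 interest = $8,400.69; pay $1,387.37 → $7,013.32
Payment period 3: $7,013.32 +$182.35 interest = $7,195.67; pay $1,659.37 → $5,536.30
Payment period 4: $5,536.30 +$143.94 interest = $5,680.24; pay $1,931.37 → $3,748.87
Payment period 5: $3,748.87 +$97.47 interest = $3,846.34; pay $2,203.37 → $1,642.97
Payment period 6: $1,642.97 +$42.72 interest = $1,685.69; pay $1,685.69 → $0.00
Balance reaches $0.00 in payment period 6.

6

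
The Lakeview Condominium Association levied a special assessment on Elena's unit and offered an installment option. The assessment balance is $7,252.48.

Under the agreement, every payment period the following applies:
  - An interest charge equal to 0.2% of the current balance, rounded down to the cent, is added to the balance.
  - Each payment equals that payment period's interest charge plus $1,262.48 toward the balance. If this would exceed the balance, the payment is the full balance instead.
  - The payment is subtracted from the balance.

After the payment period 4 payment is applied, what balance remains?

$2,202.56

Payment period 1: opening $7,252.48; interest $14.50 → $7,266.98; payment $1,276.98; balance $5,990.00
Payment period 2: opening $5,990.00; interest $11.98 → $6,001.98; payment $1,274.46; balance $4,727.52
Payment period 3: opening $4,727.52; interest $9.45 → $4,736.97; payment $1,271.93; balance $3,465.04
Payment period 4: opening $3,465.04; interest $6.93 → $3,471.97; payment $1,269.41; balance $2,202.56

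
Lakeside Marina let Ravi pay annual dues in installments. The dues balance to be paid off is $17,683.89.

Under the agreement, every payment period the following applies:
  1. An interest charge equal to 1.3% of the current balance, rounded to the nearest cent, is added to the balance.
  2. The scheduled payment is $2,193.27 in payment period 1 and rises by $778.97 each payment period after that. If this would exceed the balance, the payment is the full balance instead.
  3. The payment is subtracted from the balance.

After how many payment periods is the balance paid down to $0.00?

Payment period 1: $17,683.89 +$229.89 interest = $17,913.78; pay $2,193.27 → $15,720.51
Payment period 2: $15,720.51 +$204.37 interest = $15,924.88; pay $2,972.24 → $12,952.64
Payment period 3: $12,952.64 +$168.38 interest = $13,121.02; pay $3,751.21 → $9,369.81
Payment period 4: $9,369.81 +$121.81 interest = $9,491.62; pay $4,530.18 → $4,961.44
Payment period 5: $4,961.44 +$64.50 interest = $5,025.94; pay $5,025.94 → $0.00
Balance reaches $0.00 in payment period 5.

5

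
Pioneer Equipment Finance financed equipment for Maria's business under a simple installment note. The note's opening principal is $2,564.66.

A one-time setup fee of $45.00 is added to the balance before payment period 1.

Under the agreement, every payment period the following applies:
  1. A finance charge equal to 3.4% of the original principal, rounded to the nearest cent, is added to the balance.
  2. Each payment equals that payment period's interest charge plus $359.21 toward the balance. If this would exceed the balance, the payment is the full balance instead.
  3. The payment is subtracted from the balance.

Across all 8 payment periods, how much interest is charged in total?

Payment period 1: $2,609.66 +$87.20 interest = $2,696.86; pay $446.41 → $2,250.45
Payment period 2: $2,250.45 +$87.20 interest = $2,337.65; pay $446.41 → $1,891.24
Payment period 3: $1,891.24 +$87.20 interest = $1,978.44; pay $446.41 → $1,532.03
Payment period 4: $1,532.03 +$87.20 interest = $1,619.23; pay $446.41 → $1,172.82
Payment period 5: $1,172.82 +$87.20 interest = $1,260.02; pay $446.41 → $813.61
Payment period 6: $813.61 +$87.20 interest = $900.81; pay $446.41 → $454.40
Payment period 7: $454.40 +$87.20 interest = $541.60; pay $446.41 → $95.19
Payment period 8: $95.19 +$87.20 interest = $182.39; pay $182.39 → $0.00
Total interest: $87.20 + $87.20 + $87.20 + $87.20 + $87.20 + $87.20 + $87.20 + $87.20 = $697.60

$697.60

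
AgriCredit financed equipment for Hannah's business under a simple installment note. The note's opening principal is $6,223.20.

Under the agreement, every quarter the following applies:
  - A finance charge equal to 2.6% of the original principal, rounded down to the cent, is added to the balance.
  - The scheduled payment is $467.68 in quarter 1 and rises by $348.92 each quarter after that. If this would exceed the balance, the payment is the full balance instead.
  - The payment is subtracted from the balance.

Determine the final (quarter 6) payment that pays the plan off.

$1,366.40

Quarter 1: $6,223.20 +$161.80 interest = $6,385.00; pay $467.68 → $5,917.32
Quarter 2: $5,917.32 +$161.80 interest = $6,079.12; pay $816.60 → $5,262.52
Quarter 3: $5,262.52 +$161.80 interest = $5,424.32; pay $1,165.52 → $4,258.80
Quarter 4: $4,258.80 +$161.80 interest = $4,420.60; pay $1,514.44 → $2,906.16
Quarter 5: $2,906.16 +$161.80 interest = $3,067.96; pay $1,863.36 → $1,204.60
Quarter 6: $1,204.60 +$161.80 interest = $1,366.40; pay $1,366.40 → $0.00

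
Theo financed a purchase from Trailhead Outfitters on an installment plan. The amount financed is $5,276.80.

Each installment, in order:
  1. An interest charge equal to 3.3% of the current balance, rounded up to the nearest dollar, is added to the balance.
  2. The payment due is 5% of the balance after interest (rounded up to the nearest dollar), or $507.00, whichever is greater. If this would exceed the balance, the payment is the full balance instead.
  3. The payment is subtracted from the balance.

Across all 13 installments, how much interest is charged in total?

$1,303.00

Installment 1: opening $5,276.80; interest $175.00 → $5,451.80; payment $507.00; balance $4,944.80
Installment 2: opening $4,944.80; interest $164.00 → $5,108.80; payment $507.00; balance $4,601.80
Installment 3: opening $4,601.80; interest $152.00 → $4,753.80; payment $507.00; balance $4,246.80
Installment 4: opening $4,246.80; interest $141.00 → $4,387.80; payment $507.00; balance $3,880.80
Installment 5: opening $3,880.80; interest $129.00 → $4,009.80; payment $507.00; balance $3,502.80
Installment 6: opening $3,502.80; interest $116.00 → $3,618.80; payment $507.00; balance $3,111.80
Installment 7: opening $3,111.80; interest $103.00 → $3,214.80; payment $507.00; balance $2,707.80
Installment 8: opening $2,707.80; interest $90.00 → $2,797.80; payment $507.00; balance $2,290.80
Installment 9: opening $2,290.80; interest $76.00 → $2,366.80; payment $507.00; balance $1,859.80
Installment 10: opening $1,859.80; interest $62.00 → $1,921.80; payment $507.00; balance $1,414.80
Installment 11: opening $1,414.80; interest $47.00 → $1,461.80; payment $507.00; balance $954.80
Installment 12: opening $954.80; interest $32.00 → $986.80; payment $507.00; balance $479.80
Installment 13: opening $479.80; interest $16.00 → $495.80; payment $495.80; balance $0.00
Total interest: $175.00 + $164.00 + $152.00 + $141.00 + $129.00 + $116.00 + $103.00 + $90.00 + $76.00 + $62.00 + $47.00 + $32.00 + $16.00 = $1,303.00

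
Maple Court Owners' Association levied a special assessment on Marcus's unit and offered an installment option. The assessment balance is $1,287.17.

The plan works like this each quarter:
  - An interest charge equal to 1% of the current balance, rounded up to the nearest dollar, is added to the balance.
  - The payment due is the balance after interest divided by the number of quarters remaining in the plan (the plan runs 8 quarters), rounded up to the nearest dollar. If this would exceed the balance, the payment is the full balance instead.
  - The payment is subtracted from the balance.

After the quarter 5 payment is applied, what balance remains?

$506.17

Quarter 1: opening $1,287.17; interest $13.00 → $1,300.17; payment $163.00; balance $1,137.17
Quarter 2: opening $1,137.17; interest $12.00 → $1,149.17; payment $165.00; balance $984.17
Quarter 3: opening $984.17; interest $10.00 → $994.17; payment $166.00; balance $828.17
Quarter 4: opening $828.17; interest $9.00 → $837.17; payment $168.00; balance $669.17
Quarter 5: opening $669.17; interest $7.00 → $676.17; payment $170.00; balance $506.17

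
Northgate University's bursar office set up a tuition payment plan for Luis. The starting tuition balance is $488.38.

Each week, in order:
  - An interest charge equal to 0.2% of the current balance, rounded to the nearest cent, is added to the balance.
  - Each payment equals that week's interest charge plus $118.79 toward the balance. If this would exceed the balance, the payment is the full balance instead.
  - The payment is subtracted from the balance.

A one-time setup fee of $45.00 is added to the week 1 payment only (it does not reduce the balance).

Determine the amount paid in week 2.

$119.53

Week 1: $488.38 +$0.98 interest = $489.36; pay $119.77 (+ $45.00 fee) → $369.59
Week 2: $369.59 +$0.74 interest = $370.33; pay $119.53 → $250.80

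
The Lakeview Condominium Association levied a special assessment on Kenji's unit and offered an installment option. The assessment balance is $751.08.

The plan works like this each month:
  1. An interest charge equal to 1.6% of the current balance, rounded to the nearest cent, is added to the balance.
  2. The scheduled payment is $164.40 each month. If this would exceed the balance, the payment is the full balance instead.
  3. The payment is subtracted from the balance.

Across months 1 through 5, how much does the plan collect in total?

Month 1: opening $751.08; interest $12.02 → $763.10; payment $164.40; balance $598.70
Month 2: opening $598.70; interest $9.58 → $608.28; payment $164.40; balance $443.88
Month 3: opening $443.88; interest $7.10 → $450.98; payment $164.40; balance $286.58
Month 4: opening $286.58; interest $4.59 → $291.17; payment $164.40; balance $126.77
Month 5: opening $126.77; interest $2.03 → $128.80; payment $128.80; balance $0.00
Total paid: $786.40

$786.40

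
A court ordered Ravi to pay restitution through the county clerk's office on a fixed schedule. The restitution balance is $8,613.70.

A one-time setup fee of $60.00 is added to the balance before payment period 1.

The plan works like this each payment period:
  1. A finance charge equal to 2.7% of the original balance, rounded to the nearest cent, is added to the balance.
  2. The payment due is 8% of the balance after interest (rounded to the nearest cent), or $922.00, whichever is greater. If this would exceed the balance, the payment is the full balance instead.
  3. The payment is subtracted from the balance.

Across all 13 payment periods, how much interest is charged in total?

Payment period 1: opening $8,673.70; interest $232.57 → $8,906.27; payment $922.00; balance $7,984.27
Payment period 2: opening $7,984.27; interest $232.57 → $8,216.84; payment $922.00; balance $7,294.84
Payment period 3: opening $7,294.84; interest $232.57 → $7,527.41; payment $922.00; balance $6,605.41
Payment period 4: opening $6,605.41; interest $232.57 → $6,837.98; payment $922.00; balance $5,915.98
Payment period 5: opening $5,915.98; interest $232.57 → $6,148.55; payment $922.00; balance $5,226.55
Payment period 6: opening $5,226.55; interest $232.57 → $5,459.12; payment $922.00; balance $4,537.12
Payment period 7: opening $4,537.12; interest $232.57 → $4,769.69; payment $922.00; balance $3,847.69
Payment period 8: opening $3,847.69; interest $232.57 → $4,080.26; payment $922.00; balance $3,158.26
Payment period 9: opening $3,158.26; interest $232.57 → $3,390.83; payment $922.00; balance $2,468.83
Payment period 10: opening $2,468.83; interest $232.57 → $2,701.40; payment $922.00; balance $1,779.40
Payment period 11: opening $1,779.40; interest $232.57 → $2,011.97; payment $922.00; balance $1,089.97
Payment period 12: opening $1,089.97; interest $232.57 → $1,322.54; payment $922.00; balance $400.54
Payment period 13: opening $400.54; interest $232.57 → $633.11; payment $633.11; balance $0.00
Total interest: $232.57 + $232.57 + $232.57 + $232.57 + $232.57 + $232.57 + $232.57 + $232.57 + $232.57 + $232.57 + $232.57 + $232.57 + $232.57 = $3,023.41

$3,023.41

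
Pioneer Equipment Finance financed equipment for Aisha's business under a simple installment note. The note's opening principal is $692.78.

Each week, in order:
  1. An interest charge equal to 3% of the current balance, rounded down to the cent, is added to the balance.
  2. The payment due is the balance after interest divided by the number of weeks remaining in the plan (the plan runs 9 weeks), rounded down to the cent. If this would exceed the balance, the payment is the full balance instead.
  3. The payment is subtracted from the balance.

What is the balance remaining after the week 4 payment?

$433.18

Week 1: opening $692.78; interest $20.78 → $713.56; payment $79.28; balance $634.28
Week 2: opening $634.28; interest $19.02 → $653.30; payment $81.66; balance $571.64
Week 3: opening $571.64; interest $17.14 → $588.78; payment $84.11; balance $504.67
Week 4: opening $504.67; interest $15.14 → $519.81; payment $86.63; balance $433.18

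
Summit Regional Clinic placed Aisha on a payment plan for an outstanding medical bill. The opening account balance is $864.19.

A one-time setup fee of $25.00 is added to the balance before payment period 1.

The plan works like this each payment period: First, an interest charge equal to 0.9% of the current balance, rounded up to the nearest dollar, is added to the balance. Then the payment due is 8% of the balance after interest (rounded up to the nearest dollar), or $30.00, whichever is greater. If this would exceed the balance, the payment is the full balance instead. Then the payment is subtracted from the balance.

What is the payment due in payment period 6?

$50.00

Payment period 1: opening $889.19; interest $9.00 → $898.19; payment $72.00; balance $826.19
Payment period 2: opening $826.19; interest $8.00 → $834.19; payment $67.00; balance $767.19
Payment period 3: opening $767.19; interest $7.00 → $774.19; payment $62.00; balance $712.19
Payment period 4: opening $712.19; interest $7.00 → $719.19; payment $58.00; balance $661.19
Payment period 5: opening $661.19; interest $6.00 → $667.19; payment $54.00; balance $613.19
Payment period 6: opening $613.19; interest $6.00 → $619.19; payment $50.00; balance $569.19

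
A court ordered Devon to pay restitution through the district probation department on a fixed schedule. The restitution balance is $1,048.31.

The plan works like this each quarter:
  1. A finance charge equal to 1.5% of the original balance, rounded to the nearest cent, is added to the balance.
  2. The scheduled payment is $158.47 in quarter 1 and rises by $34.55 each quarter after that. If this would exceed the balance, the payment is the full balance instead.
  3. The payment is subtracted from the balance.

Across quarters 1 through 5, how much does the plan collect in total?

Quarter 1: $1,048.31 +$15.72 interest = $1,064.03; pay $158.47 → $905.56
Quarter 2: $905.56 +$15.72 interest = $921.28; pay $193.02 → $728.26
Quarter 3: $728.26 +$15.72 interest = $743.98; pay $227.57 → $516.41
Quarter 4: $516.41 +$15.72 interest = $532.13; pay $262.12 → $270.01
Quarter 5: $270.01 +$15.72 interest = $285.73; pay $285.73 → $0.00
Total paid: $1,126.91

$1,126.91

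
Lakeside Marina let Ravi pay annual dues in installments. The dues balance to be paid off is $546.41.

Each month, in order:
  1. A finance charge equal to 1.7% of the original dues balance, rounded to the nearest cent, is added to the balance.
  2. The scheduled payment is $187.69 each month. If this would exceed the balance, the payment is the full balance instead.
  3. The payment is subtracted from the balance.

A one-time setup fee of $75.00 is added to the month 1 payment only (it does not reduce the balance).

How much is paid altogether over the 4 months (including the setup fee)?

$658.57

Month 1: $546.41 +$9.29 interest = $555.70; pay $187.69 (+ $75.00 fee) → $368.01
Month 2: $368.01 +$9.29 interest = $377.30; pay $187.69 → $189.61
Month 3: $189.61 +$9.29 interest = $198.90; pay $187.69 → $11.21
Month 4: $11.21 +$9.29 interest = $20.50; pay $20.50 → $0.00
Total paid: $658.57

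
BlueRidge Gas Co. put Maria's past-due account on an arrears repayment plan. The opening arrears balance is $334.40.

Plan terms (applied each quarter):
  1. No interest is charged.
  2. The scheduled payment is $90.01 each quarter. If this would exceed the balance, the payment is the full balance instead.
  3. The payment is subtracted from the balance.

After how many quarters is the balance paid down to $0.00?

4

Quarter 1: opening $334.40; payment $90.01; balance $244.39
Quarter 2: opening $244.39; payment $90.01; balance $154.38
Quarter 3: opening $154.38; payment $90.01; balance $64.37
Quarter 4: opening $64.37; payment $64.37; balance $0.00
Balance reaches $0.00 in quarter 4.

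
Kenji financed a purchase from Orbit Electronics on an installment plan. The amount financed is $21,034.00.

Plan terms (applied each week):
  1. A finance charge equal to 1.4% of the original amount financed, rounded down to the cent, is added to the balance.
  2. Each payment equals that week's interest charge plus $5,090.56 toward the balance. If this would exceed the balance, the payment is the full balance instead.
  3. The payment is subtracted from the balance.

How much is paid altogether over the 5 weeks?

Week 1: opening $21,034.00; interest $294.47 → $21,328.47; payment $5,385.03; balance $15,943.44
Week 2: opening $15,943.44; interest $294.47 → $16,237.91; payment $5,385.03; balance $10,852.88
Week 3: opening $10,852.88; interest $294.47 → $11,147.35; payment $5,385.03; balance $5,762.32
Week 4: opening $5,762.32; interest $294.47 → $6,056.79; payment $5,385.03; balance $671.76
Week 5: opening $671.76; interest $294.47 → $966.23; payment $966.23; balance $0.00
Total paid: $22,506.35

$22,506.35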